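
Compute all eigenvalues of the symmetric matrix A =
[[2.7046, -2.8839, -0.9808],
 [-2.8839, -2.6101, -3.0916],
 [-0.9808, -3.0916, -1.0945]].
sigma(A) ≈ {-6, 1, 4}

A is real symmetric, so its spectrum consists of real eigenvalues. Expanding the characteristic polynomial of the displayed matrix gives
  det(λ I - A) = p(λ) = λ^3 + (1)λ^2 + (-26)λ + (24).
Solving p(λ) = 0 yields eigenvalues ≈ -6, 1, 4. (A is shown rounded to 4 decimals, so these recover the underlying integer eigenvalues to within that precision.)
Verification: the trace of A = -1 equals the sum of eigenvalues -1, and det(A) ≈ -23.9999 matches the eigenvalue product -24.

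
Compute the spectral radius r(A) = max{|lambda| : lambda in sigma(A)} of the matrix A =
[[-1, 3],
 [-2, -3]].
r(A) = 3

The eigenvalues of A are the roots of its characteristic polynomial. With M = A (coefficients from the trace and determinant):
  p(λ) = det(λ I - M) = λ^2 + 4λ + 9.
For λ^2 + 4λ + 9 the discriminant is -20. It is negative, so the roots are the complex-conjugate pair λ = -2 ± (sqrt(20)/2) i ≈ -2 ± 2.2361i. For a conjugate pair the product of the roots equals the constant term, so |λ|^2 = 9 and |λ| = sqrt(9) = 3.
Thus the eigenvalues (to 4 decimals) are -2 ± 2.2361i (modulus 3). The spectral radius is the largest modulus: r(A) = 3. (Cross-check: r(A) ≤ ||A||_2 ≈ 4.3196; equality holds whenever A is normal, though it can also hold for some non-normal A.)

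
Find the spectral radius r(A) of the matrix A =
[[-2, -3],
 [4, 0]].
r(A) = sqrt(12) ≈ 3.4641

The eigenvalues of A are the roots of its characteristic polynomial. With M = A (coefficients from the trace and determinant):
  p(λ) = det(λ I - M) = λ^2 + 2λ + 12.
For λ^2 + 2λ + 12 the discriminant is -44. It is negative, so the roots are the complex-conjugate pair λ = -1 ± (sqrt(44)/2) i ≈ -1 ± 3.3166i. For a conjugate pair the product of the roots equals the constant term, so |λ|^2 = 12 and |λ| = sqrt(12) ≈ 3.4641.
Thus the eigenvalues (to 4 decimals) are -1 ± 3.3166i (modulus 3.4641). The spectral radius is the largest modulus: r(A) = sqrt(12) ≈ 3.4641. (Cross-check: r(A) ≤ ||A||_2 ≈ 4.7581; equality holds whenever A is normal, though it can also hold for some non-normal A.)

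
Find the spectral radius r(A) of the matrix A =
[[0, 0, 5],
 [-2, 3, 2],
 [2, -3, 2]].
r(A) = (5 + sqrt(17))/2 ≈ 4.5616

The eigenvalues of A are the roots of its characteristic polynomial. With M = A (coefficients from the trace, the sum of principal 2x2 minors, and det A):
  p(λ) = det(λ I - M) = λ^3 - 5λ^2 + 2λ.
The constant term is 0, so λ = 0 is a root. Dividing out λ leaves p(λ) = λ(λ^2 - 5λ + 2). For λ^2 - 5λ + 2 the discriminant is 17. It is nonnegative but not a perfect square, so the roots are real and irrational: λ = (5 ± sqrt(17))/2 ≈ 4.5616, 0.4384.
Thus the eigenvalues (to 4 decimals) are 4.5616 (modulus 4.5616); 0.4384 (modulus 0.4384); 0 (modulus 0). The spectral radius is the largest modulus: r(A) = (5 + sqrt(17))/2 ≈ 4.5616. (Cross-check: r(A) ≤ ||A||_2 ≈ 5.7446; equality holds whenever A is normal, though it can also hold for some non-normal A.)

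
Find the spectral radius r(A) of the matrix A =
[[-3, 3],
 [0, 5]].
r(A) = 5

The eigenvalues of A are the roots of its characteristic polynomial. With M = A (coefficients from the trace and determinant):
  p(λ) = det(λ I - M) = λ^2 - 2λ - 15.
For λ^2 - 2λ - 15 the discriminant is 64. It is a perfect square (8^2), so the roots are rational: λ = (2 ± 8)/2 = 5, -3.
Thus the eigenvalues (to 4 decimals) are 5 (modulus 5); -3 (modulus 3). The spectral radius is the largest modulus: r(A) = 5. (Cross-check: r(A) ≤ ||A||_2 ≈ 6.0748; equality holds whenever A is normal, though it can also hold for some non-normal A.)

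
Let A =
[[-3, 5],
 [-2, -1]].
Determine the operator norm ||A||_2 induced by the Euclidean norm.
||A||_2 = sqrt((39 + sqrt(845))/2) ≈ 5.8339 (= sqrt(largest eigenvalue of A^T A))

||A||_2 = sigma_max(A) = sqrt(lambda_max(A^T A)). Form the symmetric matrix M = A^T A =
[[13, -13],
 [-13, 26]].
Its characteristic polynomial (trace, determinant of M give the coefficients) is
  p(λ) = det(λ I - M) = λ^2 - 39λ + 169.
For λ^2 - 39λ + 169 the discriminant is 845. It is nonnegative but not a perfect square, so the roots are real and irrational: λ = (39 ± sqrt(845))/2 ≈ 34.0344, 4.9656.
So the eigenvalues of A^T A are ≈ 4.9656, 34.0344 (all ≥ 0, as they must be for A^T A). The largest is λ_max = (39 + sqrt(845))/2 ≈ 34.0344, hence ||A||_2 = sqrt(λ_max) = sqrt((39 + sqrt(845))/2) ≈ 5.8339.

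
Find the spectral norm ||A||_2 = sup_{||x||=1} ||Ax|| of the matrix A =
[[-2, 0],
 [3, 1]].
||A||_2 = sqrt((14 + sqrt(180))/2) ≈ 3.7025 (= sqrt(largest eigenvalue of A^T A))

||A||_2 = sigma_max(A) = sqrt(lambda_max(A^T A)). Form the symmetric matrix M = A^T A =
[[13, 3],
 [3, 1]].
Its characteristic polynomial (trace, determinant of M give the coefficients) is
  p(λ) = det(λ I - M) = λ^2 - 14λ + 4.
For λ^2 - 14λ + 4 the discriminant is 180. It is nonnegative but not a perfect square, so the roots are real and irrational: λ = (14 ± sqrt(180))/2 ≈ 13.7082, 0.2918.
So the eigenvalues of A^T A are ≈ 0.2918, 13.7082 (all ≥ 0, as they must be for A^T A). The largest is λ_max = (14 + sqrt(180))/2 ≈ 13.7082, hence ||A||_2 = sqrt(λ_max) = sqrt((14 + sqrt(180))/2) ≈ 3.7025.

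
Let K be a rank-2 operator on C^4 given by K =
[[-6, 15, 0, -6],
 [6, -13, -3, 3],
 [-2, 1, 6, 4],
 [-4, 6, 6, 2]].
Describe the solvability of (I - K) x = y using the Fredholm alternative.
(I - K) is invertible (det(I - K) = -203 ≠ 0), so for every y in C^4 the equation (I - K) x = y has a unique solution.

K has rank 2 and factors as K = U V^T = u1 v1^T + u2 v2^T with u1 = (3, -2, -1, 0), v1 = (0, 2, -3, -3), u2 = (3, -3, 1, 2), v2 = (-2, 3, 3, 1) (multiplying out reproduces the displayed K). The nonzero eigenvalues of U V^T coincide with those of the 2 x 2 matrix G = V^T U = [[v1·u1, v1·u2], [v2·u1, v2·u2]] = [[-1, -15], [-15, -10]], and by the Sylvester determinant identity det(I_4 - U V^T) = det(I_2 - V^T U) = det([[2, 15], [15, 11]]) = (2)(11) - (15)(15) = -203. (Direct check: I - K =
[[7, -15, 0, 6],
 [-6, 14, 3, -3],
 [2, -1, -5, -4],
 [4, -6, -6, -1]]
has determinant -203.) The finite-dimensional Fredholm alternative says: either (I - K) is invertible, or ker(I - K) ≠ {0} and then range(I - K) = ker((I - K)^*)^⊥, with dim ker(I - K) = dim ker((I - K)^*). Since det(I - K) ≠ 0, 1 is not an eigenvalue of K and ker(I - K) = {0}, so we are in the first case: for every y there is a unique x = (I - K)^(-1) y. (Explicitly, by the Woodbury identity, (I - U V^T)^(-1) = I + U (I_2 - G)^(-1) V^T.)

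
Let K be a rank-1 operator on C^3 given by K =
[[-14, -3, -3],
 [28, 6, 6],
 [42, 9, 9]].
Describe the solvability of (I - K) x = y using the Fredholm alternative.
(I - K) is singular (det(I - K) = 0, i.e. 1 ∈ sigma(K)). (I - K) x = y is solvable iff y ⊥ ker((I - K)^*) = span{(-14, -3, -3)}, i.e. iff -14y_1 - 3y_2 - 3y_3 = 0. When solvable, the solutions are x = y + c·(1, -2, -3), c arbitrary (ker(I - K) = span{(1, -2, -3)}, dimension 1).

K has rank 1, so it is an outer product K = u v^T: every row of K is a multiple of one row vector. Reading off the entries, u = (1, -2, -3) and v = (-14, -3, -3) (row i of K equals u_i·v^T). A rank-one matrix u v^T satisfies K u = u (v·u) and kills the (2)-dimensional subspace v^⊥, so its characteristic polynomial is lambda^2 (lambda - v·u) with v·u = tr K = 1. Hence the eigenvalues of I - K are 1 (multiplicity 2) and 1 - (1) = 0, so det(I - K) = 0. (Direct check: I - K =
[[15, 3, 3],
 [-28, -5, -6],
 [-42, -9, -8]]
has determinant 0.) So 1 is an eigenvalue of K and (I - K) is not invertible. The finite-dimensional Fredholm alternative says: either (I - K) is invertible, or ker(I - K) ≠ {0} and then range(I - K) = ker((I - K)^*)^⊥, with dim ker(I - K) = dim ker((I - K)^*). We are in the second case, so we need both kernels. Kernel of I - K: (I - K) u = u - u (v·u) = u - u = 0, so ker(I - K) = span{u} = span{(1, -2, -3)} (it is exactly 1-dimensional because rank(I - K) = 2). Kernel of the adjoint: K is real, so (I - K)^* = I - K^T = I - v u^T, and (I - v u^T) v = v - v (u·v) = 0; hence ker((I - K)^*) = span{v} = span{(-14, -3, -3)}. Therefore (I - K) x = y is solvable iff <y, v> = 0, i.e. iff -14y_1 - 3y_2 - 3y_3 = 0. When this holds, K y = u (v·y) = 0, so (I - K) y = y and x = y is a particular solution; the full solution set is the line x = y + c·u = y + c·(1, -2, -3), c ∈ C.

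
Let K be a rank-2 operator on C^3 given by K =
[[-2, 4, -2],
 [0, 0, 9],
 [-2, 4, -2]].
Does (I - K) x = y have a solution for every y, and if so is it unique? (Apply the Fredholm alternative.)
(I - K) is invertible (det(I - K) = -31 ≠ 0), so for every y in C^3 the equation (I - K) x = y has a unique solution.

K has rank 2 and factors as K = U V^T = u1 v1^T + u2 v2^T with u1 = (-2, 3, -2), v1 = (0, 0, 3), u2 = (-2, 0, -2), v2 = (1, -2, -2) (multiplying out reproduces the displayed K). The nonzero eigenvalues of U V^T coincide with those of the 2 x 2 matrix G = V^T U = [[v1·u1, v1·u2], [v2·u1, v2·u2]] = [[-6, -6], [-4, 2]], and by the Sylvester determinant identity det(I_3 - U V^T) = det(I_2 - V^T U) = det([[7, 6], [4, -1]]) = (7)(-1) - (6)(4) = -31. (Direct check: I - K =
[[3, -4, 2],
 [0, 1, -9],
 [2, -4, 3]]
has determinant -31.) The finite-dimensional Fredholm alternative says: either (I - K) is invertible, or ker(I - K) ≠ {0} and then range(I - K) = ker((I - K)^*)^⊥, with dim ker(I - K) = dim ker((I - K)^*). Since det(I - K) ≠ 0, 1 is not an eigenvalue of K and ker(I - K) = {0}, so we are in the first case: for every y there is a unique x = (I - K)^(-1) y. (Explicitly, by the Woodbury identity, (I - U V^T)^(-1) = I + U (I_2 - G)^(-1) V^T.)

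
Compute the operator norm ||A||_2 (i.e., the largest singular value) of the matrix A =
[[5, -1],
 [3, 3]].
||A||_2 = sqrt((44 + sqrt(640))/2) ≈ 5.8863 (= sqrt(largest eigenvalue of A^T A))

||A||_2 = sigma_max(A) = sqrt(lambda_max(A^T A)). Form the symmetric matrix M = A^T A =
[[34, 4],
 [4, 10]].
Its characteristic polynomial (trace, determinant of M give the coefficients) is
  p(λ) = det(λ I - M) = λ^2 - 44λ + 324.
For λ^2 - 44λ + 324 the discriminant is 640. It is nonnegative but not a perfect square, so the roots are real and irrational: λ = (44 ± sqrt(640))/2 ≈ 34.6491, 9.3509.
So the eigenvalues of A^T A are ≈ 9.3509, 34.6491 (all ≥ 0, as they must be for A^T A). The largest is λ_max = (44 + sqrt(640))/2 ≈ 34.6491, hence ||A||_2 = sqrt(λ_max) = sqrt((44 + sqrt(640))/2) ≈ 5.8863.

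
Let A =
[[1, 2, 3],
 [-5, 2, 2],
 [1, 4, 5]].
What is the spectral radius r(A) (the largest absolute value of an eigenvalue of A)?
r(A) ≈ 4.4949

The eigenvalues of A are the roots of its characteristic polynomial. With M = A (coefficients from the trace, the sum of principal 2x2 minors, and det A):
  p(λ) = det(λ I - M) = λ^3 - 8λ^2 + 16λ + 10.
No integer candidate from the rational root theorem (±divisors of 10) is a root, so the roots are irrational. The cubic discriminant is Δ = -5260 < 0, so there is one real root and a complex-conjugate pair. p(-1) = -15 and p(0) = 10 have opposite signs, so a root lies in (-1, 0); Newton's method refines it to λ ≈ -0.4949. Dividing out (λ - (-0.4949)) leaves approximately λ^2 - 8.4949λ + 20.2045. For λ^2 - 8.4949λ + 20.2045 the discriminant is -8.6539. It is negative, so the remaining roots are the complex-conjugate pair λ ≈ 4.2475 ± 1.4709i. Their product equals the constant term, so |λ|^2 ≈ 20.2045 and |λ| ≈ 4.4949.
Thus the eigenvalues (to 4 decimals) are -0.4949 (modulus 0.4949); 4.2475 ± 1.4709i (modulus 4.4949). The spectral radius is the largest modulus: r(A) ≈ 4.4949. (Cross-check: r(A) ≤ ||A||_2 ≈ 7.8913; equality holds whenever A is normal, though it can also hold for some non-normal A.)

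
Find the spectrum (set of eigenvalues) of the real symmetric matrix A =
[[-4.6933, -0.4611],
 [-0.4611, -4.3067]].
sigma(A) ≈ {-5, -4}

A is real symmetric, so its spectrum consists of real eigenvalues. Expanding the characteristic polynomial of the displayed matrix gives
  det(λ I - A) = p(λ) = λ^2 + (9)λ + (20).
Solving p(λ) = 0 yields eigenvalues ≈ -5, -4. (A is shown rounded to 4 decimals, so these recover the underlying integer eigenvalues to within that precision.)
Verification: the trace of A = -9 equals the sum of eigenvalues -9, and det(A) ≈ 20.0000 matches the eigenvalue product 20.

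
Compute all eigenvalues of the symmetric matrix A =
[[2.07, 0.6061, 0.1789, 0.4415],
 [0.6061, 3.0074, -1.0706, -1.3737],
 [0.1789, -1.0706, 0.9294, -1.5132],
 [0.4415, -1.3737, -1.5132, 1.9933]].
sigma(A) ≈ {-1, 2, 3, 4}

A is real symmetric, so its spectrum consists of real eigenvalues. Expanding the characteristic polynomial of the displayed matrix gives
  det(λ I - A) = p(λ) = λ^4 + (-8)λ^3 + (17)λ^2 + (2)λ + (-24.0021).
Solving p(λ) = 0 yields eigenvalues ≈ -1, 2, 3, 4. (A is shown rounded to 4 decimals, so these recover the underlying integer eigenvalues to within that precision.)
Verification: the trace of A = 8 equals the sum of eigenvalues 8, and det(A) ≈ -24.0021 matches the eigenvalue product -24.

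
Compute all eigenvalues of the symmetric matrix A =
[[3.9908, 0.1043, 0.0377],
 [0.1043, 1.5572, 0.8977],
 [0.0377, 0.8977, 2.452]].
sigma(A) ≈ {1, 3, 4}

A is real symmetric, so its spectrum consists of real eigenvalues. Expanding the characteristic polynomial of the displayed matrix gives
  det(λ I - A) = p(λ) = λ^3 + (-8)λ^2 + (19)λ + (-12).
Solving p(λ) = 0 yields eigenvalues ≈ 1, 3, 4. (A is shown rounded to 4 decimals, so these recover the underlying integer eigenvalues to within that precision.)
Verification: the trace of A = 8 equals the sum of eigenvalues 8, and det(A) ≈ 12.0000 matches the eigenvalue product 12.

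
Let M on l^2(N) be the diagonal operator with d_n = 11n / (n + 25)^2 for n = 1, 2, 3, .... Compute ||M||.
||M|| = 11/100 (attained at n = 25)

For M diagonal, ||M|| = sup_n |d_n|. Treat f(x) = 11x / (x + 25)^2 for real x > 0. By the quotient rule, f'(x) = 11(25 - x)/(x + 25)^3, which is positive for x < 25 and negative for x > 25. So f has a unique maximum at x = 25, and since 25 is a positive integer, the supremum over n ≥ 1 is attained at n = 25: d_25 = 11·25/(25 + 25)^2 = 11·25/2500 = 11/100. Hence ||M|| = 11/100.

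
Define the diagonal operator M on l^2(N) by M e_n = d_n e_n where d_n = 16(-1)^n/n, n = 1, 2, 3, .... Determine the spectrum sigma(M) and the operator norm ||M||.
sigma(M) = {16(-1)^n/n : n ≥ 1} ∪ {0}; ||M|| = 16

A bounded diagonal operator on l^2 with diagonal entries d_n has spectrum equal to the closure of {d_n : n ≥ 1}: every d_n is an eigenvalue (with eigenvector e_n), so {d_n} ⊂ sigma(M); the spectrum is closed, so its closure is too; and for lambda not in the closure, (M - lambda I) has bounded inverse (the diagonal entries 1/(d_n - lambda) are bounded). For our sequence d_n = 16(-1)^n/n, n = 1, 2, 3, ...:
  - {d_n} = {16(-1)^n/n : n ≥ 1}; the only limit point is 0
  - closure = {16(-1)^n/n : n ≥ 1} ∪ {0}
For the norm: a diagonal operator has ||M|| = sup_n |d_n|. Here |d_n| = 16/n is decreasing, so sup_n |d_n| = |d_1| = 16. So ||M|| = 16.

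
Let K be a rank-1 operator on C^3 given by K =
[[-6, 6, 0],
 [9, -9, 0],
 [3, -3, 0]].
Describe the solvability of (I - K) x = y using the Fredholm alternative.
(I - K) is invertible (det(I - K) = 16 ≠ 0), so for every y in C^3 the equation (I - K) x = y has a unique solution.

K has rank 1, so it is an outer product K = u v^T: every row of K is a multiple of one row vector. Reading off the entries, u = (-2, 3, 1) and v = (3, -3, 0) (row i of K equals u_i·v^T). A rank-one matrix u v^T satisfies K u = u (v·u) and kills the (2)-dimensional subspace v^⊥, so its characteristic polynomial is lambda^2 (lambda - v·u) with v·u = tr K = -15. Hence the eigenvalues of I - K are 1 (multiplicity 2) and 1 - (-15) = 16, so det(I - K) = 16. (Direct check: I - K =
[[7, -6, 0],
 [-9, 10, 0],
 [-3, 3, 1]]
has determinant 16.) The finite-dimensional Fredholm alternative says: either (I - K) is invertible, or ker(I - K) ≠ {0} and then range(I - K) = ker((I - K)^*)^⊥, with dim ker(I - K) = dim ker((I - K)^*). Since det(I - K) ≠ 0, 1 is not an eigenvalue of K and ker(I - K) = {0}, so we are in the first case: for every y there is a unique x = (I - K)^(-1) y. Explicitly, by the Sherman–Morrison formula, (I - u v^T)^(-1) = I + u v^T/(1 - v·u), i.e. (I - K)^(-1) = I + K/(16).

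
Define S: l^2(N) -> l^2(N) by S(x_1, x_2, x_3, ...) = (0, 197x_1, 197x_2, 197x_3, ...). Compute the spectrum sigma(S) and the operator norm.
sigma(S) = closed disk {z in C : |z| ≤ 197}; ||S|| = 197

Note S = 197·U where U is the unit right shift (U x)_k = x_{k-1} (with x_0 := 0); so ||S|| = 197||U|| and sigma(S) = 197·sigma(U). ||S x||^2 = sum_{k≥1} |197x_k|^2 = 38809||x||^2, so ||S|| = 197 and sigma(S) ⊂ {|z| ≤ 197}. For any |lambda| < 197, the equation (S - lambda I) x = 0 forces x_1 = 0, then 197x_k = lambda x_{k+1} ⇒ x = 0, so S has no eigenvalues. But (S - lambda I) is not surjective for |lambda| < 197: solving (S - lambda I) x = e_1 would require x_n proportional to (lambda/197)^(-n), which is not in l^2. So every |lambda| < 197 lies in the residual spectrum. The boundary |lambda| = 197 is in the approximate point spectrum (the spectrum is closed). Hence sigma(S) is the closed disk of radius 197.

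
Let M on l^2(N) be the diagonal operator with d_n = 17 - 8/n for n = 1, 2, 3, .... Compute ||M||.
||M|| = 17

For a diagonal operator on l^2 with entries d_n, ||M|| = sup_n |d_n|. Here d_1 = 9, d_2 = 13, ..., and d_n = 17 - 8/n increases monotonically toward 17. All terms lie in [9, 17), so |d_n| = d_n and the supremum is the limit 17, which is not attained by any individual d_n. Hence ||M|| = 17.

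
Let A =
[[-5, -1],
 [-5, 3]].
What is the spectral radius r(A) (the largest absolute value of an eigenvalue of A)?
r(A) = (2 + sqrt(84))/2 ≈ 5.5826

The eigenvalues of A are the roots of its characteristic polynomial. With M = A (coefficients from the trace and determinant):
  p(λ) = det(λ I - M) = λ^2 + 2λ - 20.
For λ^2 + 2λ - 20 the discriminant is 84. It is nonnegative but not a perfect square, so the roots are real and irrational: λ = (-2 ± sqrt(84))/2 ≈ 3.5826, -5.5826.
Thus the eigenvalues (to 4 decimals) are 3.5826 (modulus 3.5826); -5.5826 (modulus 5.5826). The spectral radius is the largest modulus: r(A) = (2 + sqrt(84))/2 ≈ 5.5826. (Cross-check: r(A) ≤ ||A||_2 ≈ 7.2361; equality holds whenever A is normal, though it can also hold for some non-normal A.)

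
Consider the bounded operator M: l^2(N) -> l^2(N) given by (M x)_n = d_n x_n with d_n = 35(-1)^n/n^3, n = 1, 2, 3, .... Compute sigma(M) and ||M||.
sigma(M) = {35(-1)^n/n^3 : n ≥ 1} ∪ {0}; ||M|| = 35

A bounded diagonal operator on l^2 with diagonal entries d_n has spectrum equal to the closure of {d_n : n ≥ 1}: every d_n is an eigenvalue (with eigenvector e_n), so {d_n} ⊂ sigma(M); the spectrum is closed, so its closure is too; and for lambda not in the closure, (M - lambda I) has bounded inverse (the diagonal entries 1/(d_n - lambda) are bounded). For our sequence d_n = 35(-1)^n/n^3, n = 1, 2, 3, ...:
  - {d_n} = {35(-1)^n/n^3 : n ≥ 1}; the only limit point is 0
  - closure = {35(-1)^n/n^3 : n ≥ 1} ∪ {0}
For the norm: a diagonal operator has ||M|| = sup_n |d_n|. Here |d_n| = 35/n^3 is decreasing, so sup_n |d_n| = |d_1| = 35. So ||M|| = 35.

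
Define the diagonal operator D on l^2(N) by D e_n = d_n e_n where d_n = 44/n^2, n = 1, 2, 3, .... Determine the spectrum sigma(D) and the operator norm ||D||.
sigma(D) = {44/n^2 : n ≥ 1} ∪ {0}; ||D|| = 44

A bounded diagonal operator on l^2 with diagonal entries d_n has spectrum equal to the closure of {d_n : n ≥ 1}: every d_n is an eigenvalue (with eigenvector e_n), so {d_n} ⊂ sigma(D); the spectrum is closed, so its closure is too; and for lambda not in the closure, (D - lambda I) has bounded inverse (the diagonal entries 1/(d_n - lambda) are bounded). For our sequence d_n = 44/n^2, n = 1, 2, 3, ...:
  - {d_n} = {44/n^2 : n ≥ 1}; the only limit point is 0
  - closure = {44/n^2 : n ≥ 1} ∪ {0}
For the norm: a diagonal operator has ||D|| = sup_n |d_n|. Here d_n = 44/n^2 is positive and decreasing, so sup_n |d_n| = d_1 = 44. So ||D|| = 44.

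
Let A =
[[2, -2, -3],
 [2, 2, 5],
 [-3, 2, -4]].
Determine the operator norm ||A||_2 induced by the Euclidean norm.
||A||_2 ≈ 7.5562 (= sqrt(largest eigenvalue of A^T A))

||A||_2 = sigma_max(A) = sqrt(lambda_max(A^T A)). Form the symmetric matrix M = A^T A =
[[17, -6, 16],
 [-6, 12, 8],
 [16, 8, 50]].
Its characteristic polynomial (trace, sum of principal 2x2 minors, determinant of M give the coefficients) is
  p(λ) = det(λ I - M) = λ^3 - 79λ^2 + 1298λ - 2704.
No integer candidate from the rational root theorem (±divisors of 2704) is a root, so the roots are irrational. The cubic discriminant is Δ = 1228160164 > 0, so there are three distinct real roots. p(2) = -416 and p(3) = 506 have opposite signs, so a root lies in (2, 3); Newton's method refines it to λ ≈ 2.4321. p(19) = 298 and p(20) = -344 have opposite signs, so a root lies in (19, 20); Newton's method refines it to λ ≈ 19.4721. p(57) = -196 and p(58) = 1936 have opposite signs, so a root lies in (57, 58); Newton's method refines it to λ ≈ 57.0957. Check (Vieta): the three roots sum to 79, matching tr M = 79.
So the eigenvalues of A^T A are ≈ 2.4321, 19.4721, 57.0957 (all ≥ 0, as they must be for A^T A). The largest is λ_max ≈ 57.0957, hence ||A||_2 = sqrt(λ_max) ≈ 7.5562.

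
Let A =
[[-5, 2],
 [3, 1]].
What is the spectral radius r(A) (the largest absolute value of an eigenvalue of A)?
r(A) = (4 + sqrt(60))/2 ≈ 5.873

The eigenvalues of A are the roots of its characteristic polynomial. With M = A (coefficients from the trace and determinant):
  p(λ) = det(λ I - M) = λ^2 + 4λ - 11.
For λ^2 + 4λ - 11 the discriminant is 60. It is nonnegative but not a perfect square, so the roots are real and irrational: λ = (-4 ± sqrt(60))/2 ≈ 1.873, -5.873.
Thus the eigenvalues (to 4 decimals) are 1.873 (modulus 1.873); -5.873 (modulus 5.873). The spectral radius is the largest modulus: r(A) = (4 + sqrt(60))/2 ≈ 5.873. (Cross-check: r(A) ≤ ||A||_2 ≈ 5.9667; equality holds whenever A is normal, though it can also hold for some non-normal A.)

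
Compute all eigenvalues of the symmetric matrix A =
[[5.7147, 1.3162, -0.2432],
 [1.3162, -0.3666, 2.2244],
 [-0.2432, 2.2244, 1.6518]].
sigma(A) ≈ {-2, 3, 6}

A is real symmetric, so its spectrum consists of real eigenvalues. Expanding the characteristic polynomial of the displayed matrix gives
  det(λ I - A) = p(λ) = λ^3 + (-7)λ^2 + (0)λ + (36).
Solving p(λ) = 0 yields eigenvalues ≈ -2, 3, 6. (A is shown rounded to 4 decimals, so these recover the underlying integer eigenvalues to within that precision.)
Verification: the trace of A = 7 equals the sum of eigenvalues 7, and det(A) ≈ -36.0005 matches the eigenvalue product -36.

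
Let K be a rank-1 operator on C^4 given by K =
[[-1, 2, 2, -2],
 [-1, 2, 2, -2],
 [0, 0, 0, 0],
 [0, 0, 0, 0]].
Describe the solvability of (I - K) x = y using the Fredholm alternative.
(I - K) is singular (det(I - K) = 0, i.e. 1 ∈ sigma(K)). (I - K) x = y is solvable iff y ⊥ ker((I - K)^*) = span{(-1, 2, 2, -2)}, i.e. iff -y_1 + 2y_2 + 2y_3 - 2y_4 = 0. When solvable, the solutions are x = y + c·(1, 1, 0, 0), c arbitrary (ker(I - K) = span{(1, 1, 0, 0)}, dimension 1).

K has rank 1, so it is an outer product K = u v^T: every row of K is a multiple of one row vector. Reading off the entries, u = (1, 1, 0, 0) and v = (-1, 2, 2, -2) (row i of K equals u_i·v^T). A rank-one matrix u v^T satisfies K u = u (v·u) and kills the (3)-dimensional subspace v^⊥, so its characteristic polynomial is lambda^3 (lambda - v·u) with v·u = tr K = 1. Hence the eigenvalues of I - K are 1 (multiplicity 3) and 1 - (1) = 0, so det(I - K) = 0. (Direct check: I - K =
[[2, -2, -2, 2],
 [1, -1, -2, 2],
 [0, 0, 1, 0],
 [0, 0, 0, 1]]
has determinant 0.) So 1 is an eigenvalue of K and (I - K) is not invertible. The finite-dimensional Fredholm alternative says: either (I - K) is invertible, or ker(I - K) ≠ {0} and then range(I - K) = ker((I - K)^*)^⊥, with dim ker(I - K) = dim ker((I - K)^*). We are in the second case, so we need both kernels. Kernel of I - K: (I - K) u = u - u (v·u) = u - u = 0, so ker(I - K) = span{u} = span{(1, 1, 0, 0)} (it is exactly 1-dimensional because rank(I - K) = 3). Kernel of the adjoint: K is real, so (I - K)^* = I - K^T = I - v u^T, and (I - v u^T) v = v - v (u·v) = 0; hence ker((I - K)^*) = span{v} = span{(-1, 2, 2, -2)}. Therefore (I - K) x = y is solvable iff <y, v> = 0, i.e. iff -y_1 + 2y_2 + 2y_3 - 2y_4 = 0. When this holds, K y = u (v·y) = 0, so (I - K) y = y and x = y is a particular solution; the full solution set is the line x = y + c·u = y + c·(1, 1, 0, 0), c ∈ C.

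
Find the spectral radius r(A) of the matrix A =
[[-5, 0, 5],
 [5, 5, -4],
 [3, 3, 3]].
r(A) ≈ 5.8127

The eigenvalues of A are the roots of its characteristic polynomial. With M = A (coefficients from the trace, the sum of principal 2x2 minors, and det A):
  p(λ) = det(λ I - M) = λ^3 - 3λ^2 - 28λ + 135.
No integer candidate from the rational root theorem (±divisors of 135) is a root, so the roots are irrational. The cubic discriminant is Δ = -178511 < 0, so there is one real root and a complex-conjugate pair. p(-6) = -21 and p(-5) = 75 have opposite signs, so a root lies in (-6, -5); Newton's method refines it to λ ≈ -5.8127. Dividing out (λ - (-5.8127)) leaves approximately λ^2 - 8.8127λ + 23.2251. For λ^2 - 8.8127λ + 23.2251 the discriminant is -15.2374. It is negative, so the remaining roots are the complex-conjugate pair λ ≈ 4.4063 ± 1.9518i. Their product equals the constant term, so |λ|^2 ≈ 23.2251 and |λ| ≈ 4.8192.
Thus the eigenvalues (to 4 decimals) are -5.8127 (modulus 5.8127); 4.4063 ± 1.9518i (modulus 4.8192). The spectral radius is the largest modulus: r(A) ≈ 5.8127. (Cross-check: r(A) ≤ ||A||_2 ≈ 10.3031; equality holds whenever A is normal, though it can also hold for some non-normal A.)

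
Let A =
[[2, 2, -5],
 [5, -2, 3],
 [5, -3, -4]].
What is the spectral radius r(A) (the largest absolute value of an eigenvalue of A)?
r(A) ≈ 6.4683

The eigenvalues of A are the roots of its characteristic polynomial. With M = A (coefficients from the trace, the sum of principal 2x2 minors, and det A):
  p(λ) = det(λ I - M) = λ^3 + 4λ^2 + 20λ - 129.
No integer candidate from the rational root theorem (±divisors of 129) is a root, so the roots are irrational. The cubic discriminant is Δ = -627643 < 0, so there is one real root and a complex-conjugate pair. p(3) = -6 and p(4) = 79 have opposite signs, so a root lies in (3, 4); Newton's method refines it to λ ≈ 3.0832. Dividing out (λ - (3.0832)) leaves approximately λ^2 + 7.0832λ + 41.8392. For λ^2 + 7.0832λ + 41.8392 the discriminant is -117.1848. It is negative, so the remaining roots are the complex-conjugate pair λ ≈ -3.5416 ± 5.4126i. Their product equals the constant term, so |λ|^2 ≈ 41.8392 and |λ| ≈ 6.4683.
Thus the eigenvalues (to 4 decimals) are 3.0832 (modulus 3.0832); -3.5416 ± 5.4126i (modulus 6.4683). The spectral radius is the largest modulus: r(A) ≈ 6.4683. (Cross-check: r(A) ≤ ||A||_2 ≈ 8.4222; equality holds whenever A is normal, though it can also hold for some non-normal A.)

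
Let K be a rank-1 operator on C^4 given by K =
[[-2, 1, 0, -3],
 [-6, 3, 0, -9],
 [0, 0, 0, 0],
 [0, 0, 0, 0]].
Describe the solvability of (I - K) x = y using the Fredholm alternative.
(I - K) is singular (det(I - K) = 0, i.e. 1 ∈ sigma(K)). (I - K) x = y is solvable iff y ⊥ ker((I - K)^*) = span{(-2, 1, 0, -3)}, i.e. iff -2y_1 + y_2 - 3y_4 = 0. When solvable, the solutions are x = y + c·(1, 3, 0, 0), c arbitrary (ker(I - K) = span{(1, 3, 0, 0)}, dimension 1).

K has rank 1, so it is an outer product K = u v^T: every row of K is a multiple of one row vector. Reading off the entries, u = (1, 3, 0, 0) and v = (-2, 1, 0, -3) (row i of K equals u_i·v^T). A rank-one matrix u v^T satisfies K u = u (v·u) and kills the (3)-dimensional subspace v^⊥, so its characteristic polynomial is lambda^3 (lambda - v·u) with v·u = tr K = 1. Hence the eigenvalues of I - K are 1 (multiplicity 3) and 1 - (1) = 0, so det(I - K) = 0. (Direct check: I - K =
[[3, -1, 0, 3],
 [6, -2, 0, 9],
 [0, 0, 1, 0],
 [0, 0, 0, 1]]
has determinant 0.) So 1 is an eigenvalue of K and (I - K) is not invertible. The finite-dimensional Fredholm alternative says: either (I - K) is invertible, or ker(I - K) ≠ {0} and then range(I - K) = ker((I - K)^*)^⊥, with dim ker(I - K) = dim ker((I - K)^*). We are in the second case, so we need both kernels. Kernel of I - K: (I - K) u = u - u (v·u) = u - u = 0, so ker(I - K) = span{u} = span{(1, 3, 0, 0)} (it is exactly 1-dimensional because rank(I - K) = 3). Kernel of the adjoint: K is real, so (I - K)^* = I - K^T = I - v u^T, and (I - v u^T) v = v - v (u·v) = 0; hence ker((I - K)^*) = span{v} = span{(-2, 1, 0, -3)}. Therefore (I - K) x = y is solvable iff <y, v> = 0, i.e. iff -2y_1 + y_2 - 3y_4 = 0. When this holds, K y = u (v·y) = 0, so (I - K) y = y and x = y is a particular solution; the full solution set is the line x = y + c·u = y + c·(1, 3, 0, 0), c ∈ C.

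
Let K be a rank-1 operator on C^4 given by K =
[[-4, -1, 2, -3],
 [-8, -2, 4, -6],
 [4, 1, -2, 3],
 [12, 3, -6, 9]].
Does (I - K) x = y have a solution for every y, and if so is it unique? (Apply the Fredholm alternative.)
(I - K) is singular (det(I - K) = 0, i.e. 1 ∈ sigma(K)). (I - K) x = y is solvable iff y ⊥ ker((I - K)^*) = span{(-4, -1, 2, -3)}, i.e. iff -4y_1 - y_2 + 2y_3 - 3y_4 = 0. When solvable, the solutions are x = y + c·(1, 2, -1, -3), c arbitrary (ker(I - K) = span{(1, 2, -1, -3)}, dimension 1).

K has rank 1, so it is an outer product K = u v^T: every row of K is a multiple of one row vector. Reading off the entries, u = (1, 2, -1, -3) and v = (-4, -1, 2, -3) (row i of K equals u_i·v^T). A rank-one matrix u v^T satisfies K u = u (v·u) and kills the (3)-dimensional subspace v^⊥, so its characteristic polynomial is lambda^3 (lambda - v·u) with v·u = tr K = 1. Hence the eigenvalues of I - K are 1 (multiplicity 3) and 1 - (1) = 0, so det(I - K) = 0. (Direct check: I - K =
[[5, 1, -2, 3],
 [8, 3, -4, 6],
 [-4, -1, 3, -3],
 [-12, -3, 6, -8]]
has determinant 0.) So 1 is an eigenvalue of K and (I - K) is not invertible. The finite-dimensional Fredholm alternative says: either (I - K) is invertible, or ker(I - K) ≠ {0} and then range(I - K) = ker((I - K)^*)^⊥, with dim ker(I - K) = dim ker((I - K)^*). We are in the second case, so we need both kernels. Kernel of I - K: (I - K) u = u - u (v·u) = u - u = 0, so ker(I - K) = span{u} = span{(1, 2, -1, -3)} (it is exactly 1-dimensional because rank(I - K) = 3). Kernel of the adjoint: K is real, so (I - K)^* = I - K^T = I - v u^T, and (I - v u^T) v = v - v (u·v) = 0; hence ker((I - K)^*) = span{v} = span{(-4, -1, 2, -3)}. Therefore (I - K) x = y is solvable iff <y, v> = 0, i.e. iff -4y_1 - y_2 + 2y_3 - 3y_4 = 0. When this holds, K y = u (v·y) = 0, so (I - K) y = y and x = y is a particular solution; the full solution set is the line x = y + c·u = y + c·(1, 2, -1, -3), c ∈ C.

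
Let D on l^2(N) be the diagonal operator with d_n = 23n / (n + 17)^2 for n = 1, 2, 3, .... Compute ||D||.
||D|| = 23/68 (attained at n = 17)

For D diagonal, ||D|| = sup_n |d_n|. Treat f(x) = 23x / (x + 17)^2 for real x > 0. By the quotient rule, f'(x) = 23(17 - x)/(x + 17)^3, which is positive for x < 17 and negative for x > 17. So f has a unique maximum at x = 17, and since 17 is a positive integer, the supremum over n ≥ 1 is attained at n = 17: d_17 = 23·17/(17 + 17)^2 = 23·17/1156 = 23/68. Hence ||D|| = 23/68.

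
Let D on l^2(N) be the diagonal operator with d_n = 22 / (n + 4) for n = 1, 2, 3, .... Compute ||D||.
||D|| = 22/5 (attained at n = 1)

For D diagonal, ||D|| = sup_n |d_n| = sup_n 22/(n + 4). This is positive and strictly decreasing in n, so the supremum is attained at n = 1: d_1 = 22/(1 + 4) = 22/5. Hence ||D|| = 22/5.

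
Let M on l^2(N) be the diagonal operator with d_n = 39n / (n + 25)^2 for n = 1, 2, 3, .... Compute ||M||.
||M|| = 39/100 (attained at n = 25)

For M diagonal, ||M|| = sup_n |d_n|. Treat f(x) = 39x / (x + 25)^2 for real x > 0. By the quotient rule, f'(x) = 39(25 - x)/(x + 25)^3, which is positive for x < 25 and negative for x > 25. So f has a unique maximum at x = 25, and since 25 is a positive integer, the supremum over n ≥ 1 is attained at n = 25: d_25 = 39·25/(25 + 25)^2 = 39·25/2500 = 39/100. Hence ||M|| = 39/100.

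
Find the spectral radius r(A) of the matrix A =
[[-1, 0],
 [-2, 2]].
r(A) = 2

The eigenvalues of A are the roots of its characteristic polynomial. With M = A (coefficients from the trace and determinant):
  p(λ) = det(λ I - M) = λ^2 - λ - 2.
For λ^2 - λ - 2 the discriminant is 9. It is a perfect square (3^2), so the roots are rational: λ = (1 ± 3)/2 = 2, -1.
Thus the eigenvalues (to 4 decimals) are 2 (modulus 2); -1 (modulus 1). The spectral radius is the largest modulus: r(A) = 2. (Cross-check: r(A) ≤ ||A||_2 ≈ 2.9208; equality holds whenever A is normal, though it can also hold for some non-normal A.)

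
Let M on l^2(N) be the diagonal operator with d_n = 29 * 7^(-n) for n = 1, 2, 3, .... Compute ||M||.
||M|| = 29/7 (attained at n = 1)

For M diagonal, ||M|| = sup_n |d_n|. The sequence d_n = 29 * 7^(-n) is positive and strictly decreasing (ratio 7^(-1) < 1), so the supremum is d_1 = 29/7. Hence ||M|| = 29/7.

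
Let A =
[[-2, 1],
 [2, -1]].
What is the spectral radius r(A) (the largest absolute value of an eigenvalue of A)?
r(A) = 3

The eigenvalues of A are the roots of its characteristic polynomial. With M = A (coefficients from the trace and determinant):
  p(λ) = det(λ I - M) = λ^2 + 3λ.
For λ^2 + 3λ the discriminant is 9. It is a perfect square (3^2), so the roots are rational: λ = (-3 ± 3)/2 = 0, -3.
Thus the eigenvalues (to 4 decimals) are 0 (modulus 0); -3 (modulus 3). The spectral radius is the largest modulus: r(A) = 3. (Cross-check: r(A) ≤ ||A||_2 ≈ 3.1623; equality holds whenever A is normal, though it can also hold for some non-normal A.)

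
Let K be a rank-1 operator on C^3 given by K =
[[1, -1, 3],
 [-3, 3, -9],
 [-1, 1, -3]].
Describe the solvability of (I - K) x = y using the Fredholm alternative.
(I - K) is singular (det(I - K) = 0, i.e. 1 ∈ sigma(K)). (I - K) x = y is solvable iff y ⊥ ker((I - K)^*) = span{(1, -1, 3)}, i.e. iff y_1 - y_2 + 3y_3 = 0. When solvable, the solutions are x = y + c·(1, -3, -1), c arbitrary (ker(I - K) = span{(1, -3, -1)}, dimension 1).

K has rank 1, so it is an outer product K = u v^T: every row of K is a multiple of one row vector. Reading off the entries, u = (1, -3, -1) and v = (1, -1, 3) (row i of K equals u_i·v^T). A rank-one matrix u v^T satisfies K u = u (v·u) and kills the (2)-dimensional subspace v^⊥, so its characteristic polynomial is lambda^2 (lambda - v·u) with v·u = tr K = 1. Hence the eigenvalues of I - K are 1 (multiplicity 2) and 1 - (1) = 0, so det(I - K) = 0. (Direct check: I - K =
[[0, 1, -3],
 [3, -2, 9],
 [1, -1, 4]]
has determinant 0.) So 1 is an eigenvalue of K and (I - K) is not invertible. The finite-dimensional Fredholm alternative says: either (I - K) is invertible, or ker(I - K) ≠ {0} and then range(I - K) = ker((I - K)^*)^⊥, with dim ker(I - K) = dim ker((I - K)^*). We are in the second case, so we need both kernels. Kernel of I - K: (I - K) u = u - u (v·u) = u - u = 0, so ker(I - K) = span{u} = span{(1, -3, -1)} (it is exactly 1-dimensional because rank(I - K) = 2). Kernel of the adjoint: K is real, so (I - K)^* = I - K^T = I - v u^T, and (I - v u^T) v = v - v (u·v) = 0; hence ker((I - K)^*) = span{v} = span{(1, -1, 3)}. Therefore (I - K) x = y is solvable iff <y, v> = 0, i.e. iff y_1 - y_2 + 3y_3 = 0. When this holds, K y = u (v·y) = 0, so (I - K) y = y and x = y is a particular solution; the full solution set is the line x = y + c·u = y + c·(1, -3, -1), c ∈ C.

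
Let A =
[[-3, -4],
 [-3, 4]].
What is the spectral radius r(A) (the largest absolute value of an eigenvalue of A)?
r(A) = (1 + sqrt(97))/2 ≈ 5.4244

The eigenvalues of A are the roots of its characteristic polynomial. With M = A (coefficients from the trace and determinant):
  p(λ) = det(λ I - M) = λ^2 - λ - 24.
For λ^2 - λ - 24 the discriminant is 97. It is nonnegative but not a perfect square, so the roots are real and irrational: λ = (1 ± sqrt(97))/2 ≈ 5.4244, -4.4244.
Thus the eigenvalues (to 4 decimals) are 5.4244 (modulus 5.4244); -4.4244 (modulus 4.4244). The spectral radius is the largest modulus: r(A) = (1 + sqrt(97))/2 ≈ 5.4244. (Cross-check: r(A) ≤ ||A||_2 ≈ 5.6569; equality holds whenever A is normal, though it can also hold for some non-normal A.)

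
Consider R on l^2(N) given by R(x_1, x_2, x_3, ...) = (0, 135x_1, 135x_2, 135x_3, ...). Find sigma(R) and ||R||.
sigma(R) = closed disk {z in C : |z| ≤ 135}; ||R|| = 135

Note R = 135·U where U is the unit right shift (U x)_k = x_{k-1} (with x_0 := 0); so ||R|| = 135||U|| and sigma(R) = 135·sigma(U). ||R x||^2 = sum_{k≥1} |135x_k|^2 = 18225||x||^2, so ||R|| = 135 and sigma(R) ⊂ {|z| ≤ 135}. For any |lambda| < 135, the equation (R - lambda I) x = 0 forces x_1 = 0, then 135x_k = lambda x_{k+1} ⇒ x = 0, so R has no eigenvalues. But (R - lambda I) is not surjective for |lambda| < 135: solving (R - lambda I) x = e_1 would require x_n proportional to (lambda/135)^(-n), which is not in l^2. So every |lambda| < 135 lies in the residual spectrum. The boundary |lambda| = 135 is in the approximate point spectrum (the spectrum is closed). Hence sigma(R) is the closed disk of radius 135.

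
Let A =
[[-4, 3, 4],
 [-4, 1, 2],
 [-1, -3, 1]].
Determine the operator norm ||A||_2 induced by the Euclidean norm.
||A||_2 ≈ 7.7336 (= sqrt(largest eigenvalue of A^T A))

||A||_2 = sigma_max(A) = sqrt(lambda_max(A^T A)). Form the symmetric matrix M = A^T A =
[[33, -13, -25],
 [-13, 19, 11],
 [-25, 11, 21]].
Its characteristic polynomial (trace, sum of principal 2x2 minors, determinant of M give the coefficients) is
  p(λ) = det(λ I - M) = λ^3 - 73λ^2 + 804λ - 900.
No integer candidate from the rational root theorem (±divisors of 900) is a root, so the roots are irrational. The cubic discriminant is Δ = 894356208 > 0, so there are three distinct real roots. p(1) = -168 and p(2) = 424 have opposite signs, so a root lies in (1, 2); Newton's method refines it to λ ≈ 1.2614. p(11) = 442 and p(12) = -36 have opposite signs, so a root lies in (11, 12); Newton's method refines it to λ ≈ 11.9299. p(59) = -2198 and p(60) = 540 have opposite signs, so a root lies in (59, 60); Newton's method refines it to λ ≈ 59.8088. Check (Vieta): the three roots sum to 73, matching tr M = 73.
So the eigenvalues of A^T A are ≈ 1.2614, 11.9299, 59.8088 (all ≥ 0, as they must be for A^T A). The largest is λ_max ≈ 59.8088, hence ||A||_2 = sqrt(λ_max) ≈ 7.7336.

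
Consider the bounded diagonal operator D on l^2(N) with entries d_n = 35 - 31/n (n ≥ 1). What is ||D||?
||D|| = 35

For a diagonal operator on l^2 with entries d_n, ||D|| = sup_n |d_n|. Here d_1 = 4, d_2 = 39/2, ..., and d_n = 35 - 31/n increases monotonically toward 35. All terms lie in [4, 35), so |d_n| = d_n and the supremum is the limit 35, which is not attained by any individual d_n. Hence ||D|| = 35.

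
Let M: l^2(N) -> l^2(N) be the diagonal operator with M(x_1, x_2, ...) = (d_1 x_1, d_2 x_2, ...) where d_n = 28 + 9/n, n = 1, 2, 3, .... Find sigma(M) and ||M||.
sigma(M) = {28 + 9/n : n ≥ 1} ∪ {28}; ||M|| = 37

A bounded diagonal operator on l^2 with diagonal entries d_n has spectrum equal to the closure of {d_n : n ≥ 1}: every d_n is an eigenvalue (with eigenvector e_n), so {d_n} ⊂ sigma(M); the spectrum is closed, so its closure is too; and for lambda not in the closure, (M - lambda I) has bounded inverse (the diagonal entries 1/(d_n - lambda) are bounded). For our sequence d_n = 28 + 9/n, n = 1, 2, 3, ...:
  - {d_n} = {28 + 9/n : n ≥ 1}; the only limit point is 28
  - closure = {28 + 9/n : n ≥ 1} ∪ {28}
For the norm: a diagonal operator has ||M|| = sup_n |d_n|. Here d_n = 28 + 9/n is positive and decreasing, so sup_n |d_n| = d_1 = 28 + 9 = 37. So ||M|| = 37.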